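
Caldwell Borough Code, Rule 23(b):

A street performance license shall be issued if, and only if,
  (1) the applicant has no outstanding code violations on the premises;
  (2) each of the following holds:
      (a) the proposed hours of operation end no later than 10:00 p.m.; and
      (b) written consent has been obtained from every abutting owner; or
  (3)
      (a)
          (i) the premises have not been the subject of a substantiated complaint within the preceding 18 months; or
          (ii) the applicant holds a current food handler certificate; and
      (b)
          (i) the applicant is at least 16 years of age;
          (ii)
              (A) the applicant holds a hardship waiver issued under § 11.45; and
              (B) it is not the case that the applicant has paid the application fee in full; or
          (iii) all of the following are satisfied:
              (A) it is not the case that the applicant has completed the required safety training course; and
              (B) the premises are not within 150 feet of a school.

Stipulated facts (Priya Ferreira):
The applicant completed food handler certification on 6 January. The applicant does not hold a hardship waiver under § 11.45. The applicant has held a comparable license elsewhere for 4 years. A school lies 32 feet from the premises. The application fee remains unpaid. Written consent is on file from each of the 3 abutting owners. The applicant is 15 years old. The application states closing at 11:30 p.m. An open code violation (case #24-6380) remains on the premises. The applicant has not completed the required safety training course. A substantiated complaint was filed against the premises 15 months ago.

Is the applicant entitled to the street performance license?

No — denied.

(1) no code violations — not met.
(a) closes by 10 p.m. — fails.
(b) all abutters consent — satisfied.
(2): F AND T → false.
(i) no complaint in 18 mo. — not met.
(ii) food handler cert. — met.
So (a) is satisfied (F OR T).
(i) age ≥ 16 — fails.
(A) hardship waiver — fails.
(B) not (fee paid) — satisfied.
(ii) = F AND T = false.
(A) not (safety training) — satisfied.
(B) ≥150 ft from school — not met.
(iii): T AND F → false.
(b) = F OR F OR F = false.
So (3) is not satisfied (T AND F).
So Overall is not satisfied (F OR F OR F).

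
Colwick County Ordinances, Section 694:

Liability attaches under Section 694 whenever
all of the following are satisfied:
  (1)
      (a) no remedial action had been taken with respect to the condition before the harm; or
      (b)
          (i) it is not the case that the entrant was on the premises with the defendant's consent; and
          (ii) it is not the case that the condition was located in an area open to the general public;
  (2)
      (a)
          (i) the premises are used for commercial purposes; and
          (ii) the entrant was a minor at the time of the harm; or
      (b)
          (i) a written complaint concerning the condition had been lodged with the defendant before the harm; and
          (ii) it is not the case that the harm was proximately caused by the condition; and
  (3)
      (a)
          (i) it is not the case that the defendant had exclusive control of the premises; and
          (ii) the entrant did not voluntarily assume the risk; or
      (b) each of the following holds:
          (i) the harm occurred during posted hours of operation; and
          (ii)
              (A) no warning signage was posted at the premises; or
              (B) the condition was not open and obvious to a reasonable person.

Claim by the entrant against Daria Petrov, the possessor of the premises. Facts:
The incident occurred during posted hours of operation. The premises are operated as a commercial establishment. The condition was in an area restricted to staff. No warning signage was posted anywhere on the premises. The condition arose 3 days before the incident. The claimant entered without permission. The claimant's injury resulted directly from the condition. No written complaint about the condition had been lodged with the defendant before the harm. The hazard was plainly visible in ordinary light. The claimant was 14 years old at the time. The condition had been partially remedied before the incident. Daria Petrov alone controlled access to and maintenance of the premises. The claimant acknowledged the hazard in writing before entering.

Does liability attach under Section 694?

Yes — liable.

(a) no remedial action — not satisfied.
(i) not (consent to enter) — holds.
(ii) not (public area) — satisfied.
(b): T AND T → true.
(1) = F OR T = true.
(i) commercial use — met.
(ii) entrant a minor — satisfied.
So (a) is satisfied (T AND T).
(i) complaint lodged — not satisfied.
(ii) not (proximate cause) — fails.
(b) = F AND F = false.
(2) = T OR F = true.
(i) not (exclusive control) — not satisfied.
(ii) no assumed risk — not met.
(a): F AND F → false.
(i) during posted hours — met.
(A) no signage posted — met.
(B) not open/obvious — fails.
So (ii) is satisfied (T OR F).
So (b) is satisfied (T AND T).
(3): F OR T → true.
Overall: T AND T AND T → true.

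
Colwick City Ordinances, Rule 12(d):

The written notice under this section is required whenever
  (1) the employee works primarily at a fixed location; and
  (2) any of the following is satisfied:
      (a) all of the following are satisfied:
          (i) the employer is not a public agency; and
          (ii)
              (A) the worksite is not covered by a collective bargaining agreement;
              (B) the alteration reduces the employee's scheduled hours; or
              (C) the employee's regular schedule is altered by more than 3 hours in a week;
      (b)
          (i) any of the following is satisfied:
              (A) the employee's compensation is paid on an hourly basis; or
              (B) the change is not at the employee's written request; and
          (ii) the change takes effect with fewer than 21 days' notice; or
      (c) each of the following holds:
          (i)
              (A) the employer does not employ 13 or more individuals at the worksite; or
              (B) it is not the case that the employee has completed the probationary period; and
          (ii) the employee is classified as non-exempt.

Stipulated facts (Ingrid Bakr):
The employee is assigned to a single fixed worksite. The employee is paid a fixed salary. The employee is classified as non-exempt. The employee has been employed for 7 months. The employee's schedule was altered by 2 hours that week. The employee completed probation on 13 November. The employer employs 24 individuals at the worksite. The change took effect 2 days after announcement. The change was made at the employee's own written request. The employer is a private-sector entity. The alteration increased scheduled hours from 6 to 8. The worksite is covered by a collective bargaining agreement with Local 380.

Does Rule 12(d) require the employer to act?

No — not required.

(1) fixed location — holds.
(i) not (public agency) — satisfied.
(A) no CBA — fails.
(B) hours reduced — fails.
(C) schedule shift > 3h — not met.
(ii): F OR F OR F → false.
(a) = T AND F = false.
(A) hourly-paid — not met.
(B) not employee-requested — not satisfied.
(i) = F OR F = false.
(ii) < 21 days' notice — satisfied.
So (b) is not satisfied (F AND T).
(A) not (≥ 13 at site) — not satisfied.
(B) not (past probation) — not met.
(i): F OR F → false.
(ii) non-exempt — holds.
(c): F AND T → false.
So (2) is not satisfied (F OR F OR F).
So Overall is not satisfied (T AND F).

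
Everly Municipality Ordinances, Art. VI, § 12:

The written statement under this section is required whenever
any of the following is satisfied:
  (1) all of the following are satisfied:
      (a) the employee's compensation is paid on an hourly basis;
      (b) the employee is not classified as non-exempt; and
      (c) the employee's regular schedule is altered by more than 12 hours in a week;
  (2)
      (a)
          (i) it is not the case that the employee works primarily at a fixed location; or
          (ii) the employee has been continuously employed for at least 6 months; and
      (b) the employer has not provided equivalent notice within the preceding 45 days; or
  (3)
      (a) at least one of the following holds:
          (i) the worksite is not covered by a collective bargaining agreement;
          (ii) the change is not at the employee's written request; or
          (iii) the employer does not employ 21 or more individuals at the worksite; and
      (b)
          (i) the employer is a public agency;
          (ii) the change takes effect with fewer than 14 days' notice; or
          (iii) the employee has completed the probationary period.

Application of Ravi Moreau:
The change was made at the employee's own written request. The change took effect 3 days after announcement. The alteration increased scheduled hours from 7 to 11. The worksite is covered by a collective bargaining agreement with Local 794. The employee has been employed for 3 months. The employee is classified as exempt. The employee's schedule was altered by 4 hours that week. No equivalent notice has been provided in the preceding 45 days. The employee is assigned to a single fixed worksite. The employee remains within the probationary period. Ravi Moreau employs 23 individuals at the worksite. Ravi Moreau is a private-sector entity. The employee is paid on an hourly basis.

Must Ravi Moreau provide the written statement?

(a) hourly-paid — satisfied.
(b) not (non-exempt) — holds.
(c) schedule shift > 12h — fails.
So (1) is not satisfied (T AND T AND F).
(i) not (fixed location) — not satisfied.
(ii) tenure ≥ 6 mo. — fails.
(a): F OR F → false.
(b) no recent notice — met.
(2) = F AND T = false.
(i) no CBA — not met.
(ii) not employee-requested — fails.
(iii) not (≥ 21 at site) — not met.
So (a) is not satisfied (F OR F OR F).
(i) public agency — not satisfied.
(ii) < 14 days' notice — met.
(iii) past probation — not met.
So (b) is satisfied (F OR T OR F).
(3): F AND T → false.
Overall: F OR F OR F → false.

No — not required.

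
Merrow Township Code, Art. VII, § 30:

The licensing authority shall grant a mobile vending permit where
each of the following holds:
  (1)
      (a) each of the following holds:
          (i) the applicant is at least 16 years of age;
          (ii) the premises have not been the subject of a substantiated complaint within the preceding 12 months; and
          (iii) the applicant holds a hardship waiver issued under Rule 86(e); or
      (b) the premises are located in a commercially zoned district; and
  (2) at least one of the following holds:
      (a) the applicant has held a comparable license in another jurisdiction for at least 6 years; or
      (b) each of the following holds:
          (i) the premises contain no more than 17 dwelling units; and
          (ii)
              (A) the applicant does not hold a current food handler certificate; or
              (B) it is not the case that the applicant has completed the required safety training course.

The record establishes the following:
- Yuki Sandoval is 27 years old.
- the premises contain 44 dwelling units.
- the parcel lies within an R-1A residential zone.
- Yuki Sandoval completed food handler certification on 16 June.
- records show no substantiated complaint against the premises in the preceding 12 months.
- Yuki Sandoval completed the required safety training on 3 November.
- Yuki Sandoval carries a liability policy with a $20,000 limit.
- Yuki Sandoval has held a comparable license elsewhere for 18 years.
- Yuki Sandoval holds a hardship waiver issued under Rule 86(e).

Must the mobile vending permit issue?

(i) age ≥ 16 — satisfied.
(ii) no complaint in 12 mo. — holds.
(iii) hardship waiver — holds.
So (a) is satisfied (T AND T AND T).
(b) commercially zoned — not satisfied.
So (1) is satisfied (T OR F).
(a) prior license ≥ 6 yr — holds.
(i) ≤ 17 units — not met.
(A) not (food handler cert.) — not satisfied.
(B) not (safety training) — fails.
So (ii) is not satisfied (F OR F).
(b): F AND F → false.
(2): T OR F → true.
Overall: T AND T → true.

Yes — granted.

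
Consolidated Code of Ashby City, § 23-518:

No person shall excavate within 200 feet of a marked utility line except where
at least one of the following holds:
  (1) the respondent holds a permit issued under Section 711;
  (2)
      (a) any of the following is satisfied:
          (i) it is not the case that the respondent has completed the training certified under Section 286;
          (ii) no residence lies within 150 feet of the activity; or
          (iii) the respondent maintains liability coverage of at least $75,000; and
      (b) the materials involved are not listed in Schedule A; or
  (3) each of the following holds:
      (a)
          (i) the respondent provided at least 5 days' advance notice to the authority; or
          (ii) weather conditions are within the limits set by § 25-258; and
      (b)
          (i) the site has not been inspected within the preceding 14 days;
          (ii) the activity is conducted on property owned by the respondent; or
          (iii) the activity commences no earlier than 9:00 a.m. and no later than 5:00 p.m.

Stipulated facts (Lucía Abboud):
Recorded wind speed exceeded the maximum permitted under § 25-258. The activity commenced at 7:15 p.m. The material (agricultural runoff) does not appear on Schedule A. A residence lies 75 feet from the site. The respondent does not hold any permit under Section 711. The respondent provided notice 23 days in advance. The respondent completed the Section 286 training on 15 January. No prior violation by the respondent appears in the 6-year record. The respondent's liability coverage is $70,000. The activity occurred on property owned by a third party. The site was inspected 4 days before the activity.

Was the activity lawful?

No — unlawful.

(1) holds permit — not met.
(i) not (training certified) — fails.
(ii) no residence in 150 ft — fails.
(iii) coverage ≥ $75,000 — fails.
(a) = F OR F OR F = false.
(b) not (Schedule A material) — met.
(2) = F AND T = false.
(i) ≥5 days' notice — holds.
(ii) weather ok — not satisfied.
(a): T OR F → true.
(i) not (site inspected) — not met.
(ii) own property — not satisfied.
(iii) start within hours — not met.
(b) = F OR F OR F = false.
(3) = T AND F = false.
Overall = F OR F OR F = false.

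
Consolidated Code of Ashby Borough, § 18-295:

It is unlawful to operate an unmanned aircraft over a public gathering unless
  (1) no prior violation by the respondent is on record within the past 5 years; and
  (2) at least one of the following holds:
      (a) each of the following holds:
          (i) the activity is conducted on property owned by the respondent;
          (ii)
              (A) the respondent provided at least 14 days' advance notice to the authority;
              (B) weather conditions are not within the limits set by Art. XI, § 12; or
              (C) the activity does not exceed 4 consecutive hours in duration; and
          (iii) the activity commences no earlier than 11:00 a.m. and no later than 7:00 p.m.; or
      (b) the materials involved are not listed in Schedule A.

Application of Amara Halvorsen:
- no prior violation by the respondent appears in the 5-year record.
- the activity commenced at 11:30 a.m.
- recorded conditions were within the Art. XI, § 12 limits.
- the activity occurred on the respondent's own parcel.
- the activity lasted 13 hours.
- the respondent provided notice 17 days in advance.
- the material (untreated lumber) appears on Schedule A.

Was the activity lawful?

Yes — lawful.

(1) no prior violation — met.
(i) own property — met.
(A) ≥14 days' notice — holds.
(B) not (weather ok) — fails.
(C) ≤ 4 hrs duration — not satisfied.
(ii) = T OR F OR F = true.
(iii) start within hours — met.
So (a) is satisfied (T AND T AND T).
(b) not (Schedule A material) — not satisfied.
(2): T OR F → true.
Overall = T AND T = true.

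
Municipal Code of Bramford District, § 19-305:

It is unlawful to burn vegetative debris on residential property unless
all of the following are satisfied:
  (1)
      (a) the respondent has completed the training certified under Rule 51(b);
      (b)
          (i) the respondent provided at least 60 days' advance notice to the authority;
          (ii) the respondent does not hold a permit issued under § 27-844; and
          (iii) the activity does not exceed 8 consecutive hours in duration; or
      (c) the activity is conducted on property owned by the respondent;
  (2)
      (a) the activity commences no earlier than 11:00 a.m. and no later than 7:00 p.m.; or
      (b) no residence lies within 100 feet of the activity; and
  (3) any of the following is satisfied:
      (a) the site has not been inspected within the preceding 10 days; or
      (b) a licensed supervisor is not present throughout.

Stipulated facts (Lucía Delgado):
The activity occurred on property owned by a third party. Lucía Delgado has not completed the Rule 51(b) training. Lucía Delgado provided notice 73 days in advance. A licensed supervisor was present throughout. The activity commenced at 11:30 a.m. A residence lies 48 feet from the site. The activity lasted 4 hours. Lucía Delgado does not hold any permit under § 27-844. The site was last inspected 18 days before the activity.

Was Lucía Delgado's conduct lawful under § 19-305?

Yes — lawful.

(a) training certified — not met.
(i) ≥60 days' notice — satisfied.
(ii) not (holds permit) — satisfied.
(iii) ≤ 8 hrs duration — holds.
(b) = T AND T AND T = true.
(c) own property — not met.
(1) = F OR T OR F = true.
(a) start within hours — holds.
(b) no residence in 100 ft — not satisfied.
So (2) is satisfied (T OR F).
(a) not (site inspected) — met.
(b) not (supervisor present) — fails.
So (3) is satisfied (T OR F).
So Overall is satisfied (T AND T AND T).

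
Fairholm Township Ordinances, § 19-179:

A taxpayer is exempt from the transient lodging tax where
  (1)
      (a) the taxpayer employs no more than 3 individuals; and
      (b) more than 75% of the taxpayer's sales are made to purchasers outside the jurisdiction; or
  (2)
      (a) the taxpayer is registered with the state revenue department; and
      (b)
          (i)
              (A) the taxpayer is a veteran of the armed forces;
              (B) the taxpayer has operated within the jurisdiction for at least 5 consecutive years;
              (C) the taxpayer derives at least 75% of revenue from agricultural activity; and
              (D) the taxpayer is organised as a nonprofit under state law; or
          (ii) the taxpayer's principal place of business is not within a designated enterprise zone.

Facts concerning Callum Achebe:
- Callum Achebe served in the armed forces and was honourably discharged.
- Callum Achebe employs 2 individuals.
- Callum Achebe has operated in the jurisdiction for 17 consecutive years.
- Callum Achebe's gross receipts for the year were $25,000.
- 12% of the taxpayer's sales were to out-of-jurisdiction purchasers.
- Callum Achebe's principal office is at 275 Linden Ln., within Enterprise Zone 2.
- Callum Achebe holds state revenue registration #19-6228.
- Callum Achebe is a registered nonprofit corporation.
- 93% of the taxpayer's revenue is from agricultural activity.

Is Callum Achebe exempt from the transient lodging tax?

(a) ≤ 3 employees — met.
(b) >75% out-of-jur. sales — not met.
(1): T AND F → false.
(a) state-registered — met.
(A) veteran — satisfied.
(B) ≥ 5 yrs in jurisdiction — holds.
(C) ≥75% agricultural — satisfied.
(D) nonprofit — met.
(i) = T AND T AND T AND T = true.
(ii) not (in enterprise zone) — not met.
(b) = T OR F = true.
(2) = T AND T = true.
So Overall is satisfied (F OR T).

Yes — exempt.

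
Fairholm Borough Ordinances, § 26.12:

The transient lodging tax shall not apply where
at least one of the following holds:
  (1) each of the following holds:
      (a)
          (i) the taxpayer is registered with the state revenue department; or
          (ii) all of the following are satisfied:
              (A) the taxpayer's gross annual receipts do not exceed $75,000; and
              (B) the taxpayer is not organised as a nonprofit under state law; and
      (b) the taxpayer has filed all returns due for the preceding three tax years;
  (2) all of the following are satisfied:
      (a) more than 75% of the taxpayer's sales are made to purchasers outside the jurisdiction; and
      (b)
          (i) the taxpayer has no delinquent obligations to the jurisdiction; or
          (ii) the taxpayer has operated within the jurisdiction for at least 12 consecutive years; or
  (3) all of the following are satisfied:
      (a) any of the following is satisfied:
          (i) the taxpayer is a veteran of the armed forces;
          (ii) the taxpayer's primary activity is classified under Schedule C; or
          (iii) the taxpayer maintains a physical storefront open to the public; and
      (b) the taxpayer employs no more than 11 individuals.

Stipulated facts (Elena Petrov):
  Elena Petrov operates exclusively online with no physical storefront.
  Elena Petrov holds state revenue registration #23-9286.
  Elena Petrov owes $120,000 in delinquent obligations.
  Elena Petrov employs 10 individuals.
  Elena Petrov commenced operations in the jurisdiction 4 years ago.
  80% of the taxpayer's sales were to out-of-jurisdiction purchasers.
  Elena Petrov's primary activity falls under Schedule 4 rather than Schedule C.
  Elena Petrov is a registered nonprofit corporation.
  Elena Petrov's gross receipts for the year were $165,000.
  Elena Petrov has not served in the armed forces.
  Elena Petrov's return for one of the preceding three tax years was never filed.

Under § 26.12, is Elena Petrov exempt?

(i) state-registered — met.
(A) receipts ≤ $75,000 — not satisfied.
(B) not (nonprofit) — not satisfied.
So (ii) is not satisfied (F AND F).
(a) = T OR F = true.
(b) returns current — not met.
(1) = T AND F = false.
(a) >75% out-of-jur. sales — satisfied.
(i) no delinquency — not satisfied.
(ii) ≥ 12 yrs in jurisdiction — not satisfied.
(b) = F OR F = false.
(2): T AND F → false.
(i) veteran — fails.
(ii) Schedule C activity — fails.
(iii) has storefront — not satisfied.
(a) = F OR F OR F = false.
(b) ≤ 11 employees — holds.
(3): F AND T → false.
Overall = F OR F OR F = false.

No — not exempt.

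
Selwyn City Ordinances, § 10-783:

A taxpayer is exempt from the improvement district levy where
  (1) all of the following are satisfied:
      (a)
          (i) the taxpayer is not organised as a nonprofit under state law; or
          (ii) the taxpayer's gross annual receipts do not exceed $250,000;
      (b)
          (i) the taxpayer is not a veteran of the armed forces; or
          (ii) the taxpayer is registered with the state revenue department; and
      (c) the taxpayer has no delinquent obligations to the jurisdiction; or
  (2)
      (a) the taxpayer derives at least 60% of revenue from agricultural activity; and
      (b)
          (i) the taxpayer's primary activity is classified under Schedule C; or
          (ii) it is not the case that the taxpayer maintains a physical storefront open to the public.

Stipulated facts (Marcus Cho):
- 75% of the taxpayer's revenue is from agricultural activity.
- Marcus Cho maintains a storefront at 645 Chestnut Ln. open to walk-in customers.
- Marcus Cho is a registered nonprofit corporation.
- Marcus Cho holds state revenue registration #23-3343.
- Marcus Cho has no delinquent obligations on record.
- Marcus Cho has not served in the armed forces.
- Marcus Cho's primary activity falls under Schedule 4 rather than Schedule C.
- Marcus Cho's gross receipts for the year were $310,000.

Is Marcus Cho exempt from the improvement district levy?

No — not exempt.

(i) not (nonprofit) — fails.
(ii) receipts ≤ $250,000 — fails.
(a): F OR F → false.
(i) not (veteran) — holds.
(ii) state-registered — holds.
(b): T OR T → true.
(c) no delinquency — satisfied.
So (1) is not satisfied (F AND T AND T).
(a) ≥60% agricultural — met.
(i) Schedule C activity — not satisfied.
(ii) not (has storefront) — not satisfied.
(b): F OR F → false.
(2): T AND F → false.
Overall = F OR F = false.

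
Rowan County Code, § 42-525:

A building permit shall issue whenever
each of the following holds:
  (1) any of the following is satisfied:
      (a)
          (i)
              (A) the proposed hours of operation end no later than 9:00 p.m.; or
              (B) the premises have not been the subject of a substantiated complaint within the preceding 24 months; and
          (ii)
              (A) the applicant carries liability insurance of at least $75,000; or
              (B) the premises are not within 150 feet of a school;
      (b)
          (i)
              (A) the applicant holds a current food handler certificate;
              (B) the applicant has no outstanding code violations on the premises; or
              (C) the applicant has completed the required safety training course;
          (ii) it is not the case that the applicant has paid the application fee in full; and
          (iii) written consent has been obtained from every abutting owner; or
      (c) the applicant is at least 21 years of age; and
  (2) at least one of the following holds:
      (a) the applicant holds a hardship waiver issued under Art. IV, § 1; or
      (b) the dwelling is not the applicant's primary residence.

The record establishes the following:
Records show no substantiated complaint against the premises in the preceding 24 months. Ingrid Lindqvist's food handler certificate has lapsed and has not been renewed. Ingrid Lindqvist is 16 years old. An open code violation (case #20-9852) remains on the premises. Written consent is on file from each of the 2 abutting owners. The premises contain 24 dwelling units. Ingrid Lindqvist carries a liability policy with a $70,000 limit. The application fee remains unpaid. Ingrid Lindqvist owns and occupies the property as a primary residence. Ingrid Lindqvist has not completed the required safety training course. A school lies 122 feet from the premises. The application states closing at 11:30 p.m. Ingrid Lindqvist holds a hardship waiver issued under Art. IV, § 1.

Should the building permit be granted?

(A) closes by 9 p.m. — fails.
(B) no complaint in 24 mo. — satisfied.
So (i) is satisfied (F OR T).
(A) insurance ≥ $75,000 — not satisfied.
(B) ≥150 ft from school — not satisfied.
(ii): F OR F → false.
(a) = T AND F = false.
(A) food handler cert. — not satisfied.
(B) no code violations — fails.
(C) safety training — not satisfied.
So (i) is not satisfied (F OR F OR F).
(ii) not (fee paid) — satisfied.
(iii) all abutters consent — met.
So (b) is not satisfied (F AND T AND T).
(c) age ≥ 21 — fails.
(1): F OR F OR F → false.
(a) hardship waiver — met.
(b) not (primary residence) — fails.
So (2) is satisfied (T OR F).
Overall: F AND T → false.

No — denied.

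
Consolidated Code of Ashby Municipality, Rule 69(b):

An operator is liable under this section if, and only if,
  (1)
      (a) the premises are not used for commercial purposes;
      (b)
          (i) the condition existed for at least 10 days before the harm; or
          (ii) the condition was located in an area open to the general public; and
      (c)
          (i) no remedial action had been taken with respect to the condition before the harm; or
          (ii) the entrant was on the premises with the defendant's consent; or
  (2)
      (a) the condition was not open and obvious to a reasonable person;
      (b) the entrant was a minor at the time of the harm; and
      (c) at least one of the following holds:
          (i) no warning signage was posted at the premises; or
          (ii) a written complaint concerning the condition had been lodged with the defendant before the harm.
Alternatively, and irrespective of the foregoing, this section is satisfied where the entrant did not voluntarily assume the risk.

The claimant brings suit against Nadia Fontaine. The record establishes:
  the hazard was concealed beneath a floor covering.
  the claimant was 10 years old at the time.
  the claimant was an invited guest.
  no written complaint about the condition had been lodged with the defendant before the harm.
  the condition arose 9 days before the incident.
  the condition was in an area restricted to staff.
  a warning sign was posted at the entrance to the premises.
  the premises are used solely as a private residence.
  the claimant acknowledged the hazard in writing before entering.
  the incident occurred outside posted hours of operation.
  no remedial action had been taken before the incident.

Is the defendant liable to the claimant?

No — not liable.

(a) not (commercial use) — met.
(i) condition ≥10 days old — fails.
(ii) public area — not satisfied.
(b) = F OR F = false.
(i) no remedial action — holds.
(ii) consent to enter — satisfied.
(c): T OR T → true.
(1): T AND F AND T → false.
(a) not open/obvious — holds.
(b) entrant a minor — satisfied.
(i) no signage posted — fails.
(ii) complaint lodged — not satisfied.
(c) = F OR F = false.
(2) = T AND T AND F = false.
Overall = F OR F = false.
Exception (no assumed risk) — not satisfied.
Result: main false OR exception false → false.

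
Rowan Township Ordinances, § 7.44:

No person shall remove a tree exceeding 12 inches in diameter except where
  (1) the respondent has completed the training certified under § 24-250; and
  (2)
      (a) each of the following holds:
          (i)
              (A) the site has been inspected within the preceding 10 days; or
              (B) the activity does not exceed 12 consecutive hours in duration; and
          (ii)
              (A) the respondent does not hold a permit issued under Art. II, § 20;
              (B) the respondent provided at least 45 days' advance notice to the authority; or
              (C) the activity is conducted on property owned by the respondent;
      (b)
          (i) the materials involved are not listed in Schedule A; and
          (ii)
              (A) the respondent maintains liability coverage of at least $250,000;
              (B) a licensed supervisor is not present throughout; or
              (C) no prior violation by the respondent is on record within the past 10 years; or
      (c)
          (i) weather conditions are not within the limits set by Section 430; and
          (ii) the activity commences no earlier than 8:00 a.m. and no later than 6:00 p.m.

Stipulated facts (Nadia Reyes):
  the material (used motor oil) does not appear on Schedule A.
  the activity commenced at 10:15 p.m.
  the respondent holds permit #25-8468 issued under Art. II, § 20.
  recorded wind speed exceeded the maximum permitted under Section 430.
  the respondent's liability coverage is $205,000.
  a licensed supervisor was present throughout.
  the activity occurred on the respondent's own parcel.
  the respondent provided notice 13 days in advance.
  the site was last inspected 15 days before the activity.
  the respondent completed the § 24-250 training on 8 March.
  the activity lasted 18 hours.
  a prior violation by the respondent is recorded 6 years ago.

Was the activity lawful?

(1) training certified — met.
(A) site inspected — not met.
(B) ≤ 12 hrs duration — fails.
So (i) is not satisfied (F OR F).
(A) not (holds permit) — not met.
(B) ≥45 days' notice — fails.
(C) own property — holds.
So (ii) is satisfied (F OR F OR T).
So (a) is not satisfied (F AND T).
(i) not (Schedule A material) — satisfied.
(A) coverage ≥ $250,000 — not satisfied.
(B) not (supervisor present) — fails.
(C) no prior violation — not met.
So (ii) is not satisfied (F OR F OR F).
(b) = T AND F = false.
(i) not (weather ok) — holds.
(ii) start within hours — fails.
(c): T AND F → false.
(2): F OR F OR F → false.
Overall: T AND F → false.

No — unlawful.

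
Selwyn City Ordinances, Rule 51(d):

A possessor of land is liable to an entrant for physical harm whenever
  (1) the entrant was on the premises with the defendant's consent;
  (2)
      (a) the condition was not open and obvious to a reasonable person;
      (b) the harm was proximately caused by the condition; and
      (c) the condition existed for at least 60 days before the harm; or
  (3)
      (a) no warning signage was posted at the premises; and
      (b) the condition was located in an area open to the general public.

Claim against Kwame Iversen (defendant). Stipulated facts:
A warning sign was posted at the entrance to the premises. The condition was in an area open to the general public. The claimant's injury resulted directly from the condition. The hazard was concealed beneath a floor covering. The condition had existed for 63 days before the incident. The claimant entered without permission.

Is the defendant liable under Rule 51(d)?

(1) consent to enter — not satisfied.
(a) not open/obvious — met.
(b) proximate cause — met.
(c) condition ≥60 days old — met.
(2) = T AND T AND T = true.
(a) no signage posted — not met.
(b) public area — satisfied.
(3) = F AND T = false.
Overall: F OR T OR F → true.

Yes — liable.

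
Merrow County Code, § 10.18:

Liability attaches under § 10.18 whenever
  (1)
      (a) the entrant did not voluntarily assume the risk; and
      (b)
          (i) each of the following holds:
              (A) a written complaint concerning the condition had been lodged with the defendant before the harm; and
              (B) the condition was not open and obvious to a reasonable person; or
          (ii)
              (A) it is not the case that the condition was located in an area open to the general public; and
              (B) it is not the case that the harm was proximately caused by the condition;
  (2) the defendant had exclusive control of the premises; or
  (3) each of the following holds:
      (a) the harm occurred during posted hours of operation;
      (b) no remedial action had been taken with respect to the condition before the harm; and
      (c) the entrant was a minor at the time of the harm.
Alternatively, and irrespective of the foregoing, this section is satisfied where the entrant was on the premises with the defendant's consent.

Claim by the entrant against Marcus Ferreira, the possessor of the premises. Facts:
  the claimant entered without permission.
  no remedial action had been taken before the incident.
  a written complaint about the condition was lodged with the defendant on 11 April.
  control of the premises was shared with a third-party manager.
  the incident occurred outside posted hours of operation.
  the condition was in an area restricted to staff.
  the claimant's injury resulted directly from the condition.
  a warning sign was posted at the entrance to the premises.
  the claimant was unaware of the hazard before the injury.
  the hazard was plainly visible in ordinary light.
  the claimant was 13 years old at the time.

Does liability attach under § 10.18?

(a) no assumed risk — met.
(A) complaint lodged — met.
(B) not open/obvious — not satisfied.
(i) = T AND F = false.
(A) not (public area) — satisfied.
(B) not (proximate cause) — not satisfied.
So (ii) is not satisfied (T AND F).
(b): F OR F → false.
(1): T AND F → false.
(2) exclusive control — not met.
(a) during posted hours — not satisfied.
(b) no remedial action — met.
(c) entrant a minor — satisfied.
So (3) is not satisfied (F AND T AND T).
Overall: F OR F OR F → false.
Exception (consent to enter) — not satisfied.
Result: main false OR exception false → false.

No — not liable.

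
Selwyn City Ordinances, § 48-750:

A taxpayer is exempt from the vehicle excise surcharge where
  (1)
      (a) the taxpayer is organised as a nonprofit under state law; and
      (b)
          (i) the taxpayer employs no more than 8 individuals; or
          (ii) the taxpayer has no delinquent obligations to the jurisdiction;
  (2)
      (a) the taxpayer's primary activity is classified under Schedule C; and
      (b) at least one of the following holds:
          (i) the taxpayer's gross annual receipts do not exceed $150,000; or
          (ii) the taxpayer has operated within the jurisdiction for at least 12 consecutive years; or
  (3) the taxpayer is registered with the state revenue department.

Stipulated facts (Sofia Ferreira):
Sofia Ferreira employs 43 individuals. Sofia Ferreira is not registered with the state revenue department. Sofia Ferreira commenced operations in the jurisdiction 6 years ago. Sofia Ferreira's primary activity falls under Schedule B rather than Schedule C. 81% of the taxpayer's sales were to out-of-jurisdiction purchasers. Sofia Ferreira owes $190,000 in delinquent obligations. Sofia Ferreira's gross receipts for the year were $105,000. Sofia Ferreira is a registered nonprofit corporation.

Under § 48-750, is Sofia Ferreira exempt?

(a) nonprofit — satisfied.
(i) ≤ 8 employees — fails.
(ii) no delinquency — not satisfied.
So (b) is not satisfied (F OR F).
(1) = T AND F = false.
(a) Schedule C activity — not met.
(i) receipts ≤ $150,000 — met.
(ii) ≥ 12 yrs in jurisdiction — not met.
So (b) is satisfied (T OR F).
(2): F AND T → false.
(3) state-registered — fails.
Overall = F OR F OR F = false.

No — not exempt.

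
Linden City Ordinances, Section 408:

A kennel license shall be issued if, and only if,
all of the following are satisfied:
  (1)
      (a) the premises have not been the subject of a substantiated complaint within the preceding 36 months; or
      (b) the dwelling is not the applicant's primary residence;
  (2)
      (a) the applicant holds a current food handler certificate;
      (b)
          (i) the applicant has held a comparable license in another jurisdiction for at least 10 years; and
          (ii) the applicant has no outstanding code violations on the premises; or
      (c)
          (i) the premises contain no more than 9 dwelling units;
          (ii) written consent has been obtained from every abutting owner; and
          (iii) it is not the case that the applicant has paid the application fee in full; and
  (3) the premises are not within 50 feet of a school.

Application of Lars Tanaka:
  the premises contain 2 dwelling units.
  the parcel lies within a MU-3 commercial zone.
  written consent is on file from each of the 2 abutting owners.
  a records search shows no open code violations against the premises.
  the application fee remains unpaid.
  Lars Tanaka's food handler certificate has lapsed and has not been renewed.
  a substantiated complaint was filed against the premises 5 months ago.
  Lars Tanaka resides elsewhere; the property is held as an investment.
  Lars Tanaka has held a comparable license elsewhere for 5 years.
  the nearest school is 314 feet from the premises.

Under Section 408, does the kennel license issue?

Yes — granted.

(a) no complaint in 36 mo. — not satisfied.
(b) not (primary residence) — satisfied.
So (1) is satisfied (F OR T).
(a) food handler cert. — not satisfied.
(i) prior license ≥ 10 yr — fails.
(ii) no code violations — holds.
(b) = F AND T = false.
(i) ≤ 9 units — satisfied.
(ii) all abutters consent — holds.
(iii) not (fee paid) — satisfied.
So (c) is satisfied (T AND T AND T).
(2) = F OR F OR T = true.
(3) ≥50 ft from school — met.
Overall: T AND T AND T → true.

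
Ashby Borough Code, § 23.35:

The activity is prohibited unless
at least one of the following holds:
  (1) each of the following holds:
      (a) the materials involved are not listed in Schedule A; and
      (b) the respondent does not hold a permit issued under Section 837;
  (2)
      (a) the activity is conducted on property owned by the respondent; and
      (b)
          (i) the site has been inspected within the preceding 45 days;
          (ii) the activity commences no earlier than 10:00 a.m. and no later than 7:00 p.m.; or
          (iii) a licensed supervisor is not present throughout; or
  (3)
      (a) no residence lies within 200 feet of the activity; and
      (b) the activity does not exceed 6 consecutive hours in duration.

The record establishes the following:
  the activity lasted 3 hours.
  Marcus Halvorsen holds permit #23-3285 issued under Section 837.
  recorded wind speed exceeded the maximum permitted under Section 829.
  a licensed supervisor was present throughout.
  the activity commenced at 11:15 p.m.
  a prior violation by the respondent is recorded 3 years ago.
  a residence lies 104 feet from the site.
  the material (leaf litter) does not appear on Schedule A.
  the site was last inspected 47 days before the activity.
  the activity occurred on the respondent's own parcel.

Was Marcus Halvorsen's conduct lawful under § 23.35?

(a) not (Schedule A material) — met.
(b) not (holds permit) — not met.
So (1) is not satisfied (T AND F).
(a) own property — holds.
(i) site inspected — fails.
(ii) start within hours — fails.
(iii) not (supervisor present) — not satisfied.
So (b) is not satisfied (F OR F OR F).
(2) = T AND F = false.
(a) no residence in 200 ft — fails.
(b) ≤ 6 hrs duration — holds.
(3): F AND T → false.
Overall = F OR F OR F = false.

No — unlawful.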